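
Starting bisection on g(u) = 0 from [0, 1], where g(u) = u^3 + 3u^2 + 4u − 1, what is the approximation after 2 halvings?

0.25

g(0.5) = 1.875 > 0, so the root lies in [0, 0.5]
g(0.25) = 0.203125 > 0, so the root lies in [0, 0.25]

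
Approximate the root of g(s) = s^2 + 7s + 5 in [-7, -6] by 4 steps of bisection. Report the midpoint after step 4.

midpoint -6.5: g = 1.75 > 0 → [-6.5, -6]
midpoint -6.25: g = 0.3125 > 0 → [-6.25, -6]
midpoint -6.125: g = -0.359375 < 0 → [-6.25, -6.125]
midpoint -6.1875: g = -0.0273 < 0 → [-6.25, -6.1875]

-6.1875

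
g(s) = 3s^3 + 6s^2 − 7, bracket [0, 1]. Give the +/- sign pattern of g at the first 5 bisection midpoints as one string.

---++

m = 0.5, g(m) = -5.125 (−); new bracket [0.5, 1]
m = 0.75, g(m) = -2.359375 (−); new bracket [0.75, 1]
m = 0.875, g(m) = -0.396484 (−); new bracket [0.875, 1]
m = 0.9375, g(m) = 0.7454 (+); new bracket [0.875, 0.9375]
m = 0.90625, g(m) = 0.1606 (+); new bracket [0.875, 0.90625]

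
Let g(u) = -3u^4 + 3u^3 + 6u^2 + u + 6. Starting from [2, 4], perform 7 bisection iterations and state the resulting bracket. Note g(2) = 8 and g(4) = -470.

[2.171875, 2.1875]

u = 3 gives g = -99, negative; keep [2, 3]
u = 2.5 gives g = -24.3125, negative; keep [2, 2.5]
u = 2.25 gives g = -4.089844, negative; keep [2, 2.25]
u = 2.125 gives g = 2.8333, positive; keep [2.125, 2.25]
u = 2.1875 gives g = -0.3921, negative; keep [2.125, 2.1875]
u = 2.15625 gives g = 1.2775, positive; keep [2.15625, 2.1875]
u = 2.171875 gives g = 0.4572, positive; keep [2.171875, 2.1875]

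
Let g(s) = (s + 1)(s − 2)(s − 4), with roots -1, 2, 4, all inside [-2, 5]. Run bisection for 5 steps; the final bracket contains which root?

s = 1.5 gives g = 3.125, positive; keep [-2, 1.5]
s = -0.25 gives g = 7.171875, positive; keep [-2, -0.25]
s = -1.125 gives g = -2.001953, negative; keep [-1.125, -0.25]
s = -0.6875 gives g = 3.9368, positive; keep [-1.125, -0.6875]
s = -0.90625 gives g = 1.3368, positive; keep [-1.125, -0.90625]

-1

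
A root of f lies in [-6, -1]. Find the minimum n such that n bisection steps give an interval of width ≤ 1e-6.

Width after n steps is 5/2^n. Need 2^n ≥ 5/1e-6 = 5000000.
2^22 = 4194304 < 5000000 ≤ 2^23 = 8388608, so n = 23.

23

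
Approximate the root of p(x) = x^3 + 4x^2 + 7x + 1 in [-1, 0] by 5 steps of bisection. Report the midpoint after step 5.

x = -0.5 gives p = -1.625, negative; keep [-0.5, 0]
x = -0.25 gives p = -0.515625, negative; keep [-0.25, 0]
x = -0.125 gives p = 0.185547, positive; keep [-0.25, -0.125]
x = -0.1875 gives p = -0.1785, negative; keep [-0.1875, -0.125]
x = -0.15625 gives p = 0.0001, positive; keep [-0.1875, -0.15625]

-0.15625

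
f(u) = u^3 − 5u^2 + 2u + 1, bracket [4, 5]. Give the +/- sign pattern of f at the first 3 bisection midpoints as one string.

m = 4.5, f(m) = -0.125 (−); new bracket [4.5, 5]
m = 4.75, f(m) = 4.859375 (+); new bracket [4.5, 4.75]
m = 4.625, f(m) = 2.228516 (+); new bracket [4.5, 4.625]

-++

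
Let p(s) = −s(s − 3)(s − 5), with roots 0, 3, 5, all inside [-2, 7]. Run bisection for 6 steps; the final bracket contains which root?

m = 2.5, p(m) = -3.125 (−); new bracket [-2, 2.5]
m = 0.25, p(m) = -3.265625 (−); new bracket [-2, 0.25]
m = -0.875, p(m) = 19.919922 (+); new bracket [-0.875, 0.25]
m = -0.3125, p(m) = 5.4993 (+); new bracket [-0.3125, 0.25]
m = -0.03125, p(m) = 0.4766 (+); new bracket [-0.03125, 0.25]
m = 0.109375, p(m) = -1.5462 (−); new bracket [-0.03125, 0.109375]

0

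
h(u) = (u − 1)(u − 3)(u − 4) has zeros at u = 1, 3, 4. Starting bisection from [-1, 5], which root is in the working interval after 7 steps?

1

m = 2, h(m) = 2 (+); new bracket [-1, 2]
m = 0.5, h(m) = -4.375 (−); new bracket [0.5, 2]
m = 1.25, h(m) = 1.203125 (+); new bracket [0.5, 1.25]
m = 0.875, h(m) = -0.8301 (−); new bracket [0.875, 1.25]
m = 1.0625, h(m) = 0.3557 (+); new bracket [0.875, 1.0625]
m = 0.96875, h(m) = -0.1924 (−); new bracket [0.96875, 1.0625]
m = 1.015625, h(m) = 0.0925 (+); new bracket [0.96875, 1.015625]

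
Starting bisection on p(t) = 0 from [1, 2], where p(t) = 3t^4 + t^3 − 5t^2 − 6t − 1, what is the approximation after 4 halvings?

1.5625

t = 1.5 gives p = -2.6875, negative; keep [1.5, 2]
t = 1.75 gives p = 6.683594, positive; keep [1.5, 1.75]
t = 1.625 gives p = 1.256592, positive; keep [1.5, 1.625]
t = 1.5625 gives p = -0.8859, negative; keep [1.5625, 1.625]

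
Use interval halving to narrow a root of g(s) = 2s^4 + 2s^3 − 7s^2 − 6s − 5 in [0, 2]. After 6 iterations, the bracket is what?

[1.9375, 1.96875]

midpoint 1: g = -14 < 0 → [1, 2]
midpoint 1.5: g = -12.875 < 0 → [1.5, 2]
midpoint 1.75: g = -7.460938 < 0 → [1.75, 2]
midpoint 1.875: g = -2.9565 < 0 → [1.875, 2]
midpoint 1.9375: g = -0.1723 < 0 → [1.9375, 2]
midpoint 1.96875: g = 1.3637 > 0 → [1.9375, 1.96875]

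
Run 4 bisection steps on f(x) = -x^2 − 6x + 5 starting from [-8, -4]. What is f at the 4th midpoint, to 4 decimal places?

-0.0625

f(-6) = 5 > 0, so the root lies in [-8, -6]
f(-7) = -2 < 0, so the root lies in [-7, -6]
f(-6.5) = 1.75 > 0, so the root lies in [-7, -6.5]
f(-6.75) = -0.0625 < 0, so the root lies in [-6.75, -6.5]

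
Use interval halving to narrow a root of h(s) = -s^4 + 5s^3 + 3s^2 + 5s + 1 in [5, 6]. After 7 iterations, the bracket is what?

h(5.5) = 36.0625 > 0, so the root lies in [5.5, 6]
h(5.75) = -13.644531 < 0, so the root lies in [5.5, 5.75]
h(5.625) = 12.810303 > 0, so the root lies in [5.625, 5.75]
h(5.6875) = -0.0039 < 0, so the root lies in [5.625, 5.6875]
h(5.65625) = 6.5049 > 0, so the root lies in [5.65625, 5.6875]
h(5.671875) = 3.2761 > 0, so the root lies in [5.671875, 5.6875]
h(5.6796875) = 1.6425 > 0, so the root lies in [5.6796875, 5.6875]

[5.6796875, 5.6875]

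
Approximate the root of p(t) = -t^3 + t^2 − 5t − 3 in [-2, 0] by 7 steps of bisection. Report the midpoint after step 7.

-0.515625

midpoint -1: p = 4 > 0 → [-1, 0]
midpoint -0.5: p = -0.125 < 0 → [-1, -0.5]
midpoint -0.75: p = 1.734375 > 0 → [-0.75, -0.5]
midpoint -0.625: p = 0.7598 > 0 → [-0.625, -0.5]
midpoint -0.5625: p = 0.3069 > 0 → [-0.5625, -0.5]
midpoint -0.53125: p = 0.0884 > 0 → [-0.53125, -0.5]
midpoint -0.515625: p = -0.0189 < 0 → [-0.53125, -0.515625]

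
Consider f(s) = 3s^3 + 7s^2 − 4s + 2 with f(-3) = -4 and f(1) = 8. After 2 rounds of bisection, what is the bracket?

s = -1 gives f = 10, positive; keep [-3, -1]
s = -2 gives f = 14, positive; keep [-3, -2]

[-3, -2]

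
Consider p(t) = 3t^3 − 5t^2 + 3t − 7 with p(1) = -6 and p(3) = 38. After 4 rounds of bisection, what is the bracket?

p(2) = 3 > 0, so the root lies in [1, 2]
p(1.5) = -3.625 < 0, so the root lies in [1.5, 2]
p(1.75) = -0.984375 < 0, so the root lies in [1.75, 2]
p(1.875) = 0.8223 > 0, so the root lies in [1.75, 1.875]

[1.75, 1.875]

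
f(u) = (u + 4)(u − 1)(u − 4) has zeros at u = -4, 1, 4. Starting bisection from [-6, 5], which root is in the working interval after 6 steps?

-4

midpoint -0.5: f = 23.625 > 0 → [-6, -0.5]
midpoint -3.25: f = 23.109375 > 0 → [-6, -3.25]
midpoint -4.625: f = -30.322266 < 0 → [-4.625, -3.25]
midpoint -3.9375: f = 2.4495 > 0 → [-4.625, -3.9375]
midpoint -4.28125: f = -12.3006 < 0 → [-4.28125, -3.9375]
midpoint -4.109375: f = -4.5318 < 0 → [-4.109375, -3.9375]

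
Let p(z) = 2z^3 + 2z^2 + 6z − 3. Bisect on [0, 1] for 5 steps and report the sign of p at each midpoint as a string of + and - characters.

z = 0.5 gives p = 0.75, positive; keep [0, 0.5]
z = 0.25 gives p = -1.34375, negative; keep [0.25, 0.5]
z = 0.375 gives p = -0.363281, negative; keep [0.375, 0.5]
z = 0.4375 gives p = 0.1753, positive; keep [0.375, 0.4375]
z = 0.40625 gives p = -0.0983, negative; keep [0.40625, 0.4375]

+--+-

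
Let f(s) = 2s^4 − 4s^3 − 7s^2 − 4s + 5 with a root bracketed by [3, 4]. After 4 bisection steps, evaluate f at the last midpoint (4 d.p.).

m = 3.5, f(m) = 33.875 (+); new bracket [3, 3.5]
m = 3.25, f(m) = 3.882812 (+); new bracket [3, 3.25]
m = 3.125, f(m) = -7.194824 (−); new bracket [3.125, 3.25]
m = 3.1875, f(m) = -1.9555 (−); new bracket [3.1875, 3.25]

-1.9555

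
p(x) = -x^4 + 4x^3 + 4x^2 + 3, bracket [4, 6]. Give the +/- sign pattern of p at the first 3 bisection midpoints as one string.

midpoint 5: p = -22 < 0 → [4, 5]
midpoint 4.5: p = 38.4375 > 0 → [4.5, 5]
midpoint 4.75: p = 12.871094 > 0 → [4.75, 5]

-++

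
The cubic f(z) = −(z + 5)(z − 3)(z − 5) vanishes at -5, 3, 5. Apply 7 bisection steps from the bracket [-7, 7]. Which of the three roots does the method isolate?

midpoint 0: f = -75 < 0 → [-7, 0]
midpoint -3.5: f = -82.875 < 0 → [-7, -3.5]
midpoint -5.25: f = 21.140625 > 0 → [-5.25, -3.5]
midpoint -4.375: f = -43.2129 < 0 → [-5.25, -4.375]
midpoint -4.8125: f = -14.3738 < 0 → [-5.25, -4.8125]
midpoint -5.03125: f = 2.5176 > 0 → [-5.03125, -4.8125]
midpoint -4.921875: f = -6.1406 < 0 → [-5.03125, -4.921875]

-5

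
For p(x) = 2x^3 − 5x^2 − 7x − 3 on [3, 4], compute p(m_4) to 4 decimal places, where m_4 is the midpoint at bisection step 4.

x = 3.5 gives p = -3, negative; keep [3.5, 4]
x = 3.75 gives p = 5.90625, positive; keep [3.5, 3.75]
x = 3.625 gives p = 1.191406, positive; keep [3.5, 3.625]
x = 3.5625 gives p = -0.9683, negative; keep [3.5625, 3.625]

-0.9683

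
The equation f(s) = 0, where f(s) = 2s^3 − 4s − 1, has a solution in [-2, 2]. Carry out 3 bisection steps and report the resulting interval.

[1.5, 2]

f(0) = -1 < 0, so the root lies in [0, 2]
f(1) = -3 < 0, so the root lies in [1, 2]
f(1.5) = -0.25 < 0, so the root lies in [1.5, 2]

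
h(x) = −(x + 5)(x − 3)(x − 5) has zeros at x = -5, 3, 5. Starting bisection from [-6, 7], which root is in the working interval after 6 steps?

x = 0.5 gives h = -61.875, negative; keep [-6, 0.5]
x = -2.75 gives h = -100.265625, negative; keep [-6, -2.75]
x = -4.375 gives h = -43.212891, negative; keep [-6, -4.375]
x = -5.1875 gives h = 15.6394, positive; keep [-5.1875, -4.375]
x = -4.78125 gives h = -16.6491, negative; keep [-5.1875, -4.78125]
x = -4.984375 gives h = -1.2456, negative; keep [-5.1875, -4.984375]

-5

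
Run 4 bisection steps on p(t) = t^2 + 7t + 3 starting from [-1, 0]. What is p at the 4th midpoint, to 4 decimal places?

0.1289

midpoint -0.5: p = -0.25 < 0 → [-0.5, 0]
midpoint -0.25: p = 1.3125 > 0 → [-0.5, -0.25]
midpoint -0.375: p = 0.515625 > 0 → [-0.5, -0.375]
midpoint -0.4375: p = 0.1289 > 0 → [-0.5, -0.4375]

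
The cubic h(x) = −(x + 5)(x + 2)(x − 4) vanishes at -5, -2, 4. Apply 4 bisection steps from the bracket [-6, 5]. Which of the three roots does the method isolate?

4

m = -0.5, h(m) = 30.375 (+); new bracket [-0.5, 5]
m = 2.25, h(m) = 53.921875 (+); new bracket [2.25, 5]
m = 3.625, h(m) = 18.193359 (+); new bracket [3.625, 5]
m = 4.3125, h(m) = -18.3704 (−); new bracket [3.625, 4.3125]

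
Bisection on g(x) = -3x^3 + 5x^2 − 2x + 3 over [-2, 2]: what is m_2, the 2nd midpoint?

1

g(0) = 3 > 0, so the root lies in [0, 2]
g(1) = 3 > 0, so the root lies in [1, 2]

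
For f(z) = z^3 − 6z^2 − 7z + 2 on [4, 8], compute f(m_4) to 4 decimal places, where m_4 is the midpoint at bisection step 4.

z = 6 gives f = -40, negative; keep [6, 8]
z = 7 gives f = 2, positive; keep [6, 7]
z = 6.5 gives f = -22.375, negative; keep [6.5, 7]
z = 6.75 gives f = -11.0781, negative; keep [6.75, 7]

-11.0781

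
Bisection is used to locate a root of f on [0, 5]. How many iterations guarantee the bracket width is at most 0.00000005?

27

Width after n steps is 5/2^n. Need 2^n ≥ 5/0.00000005 = 100000000.
2^26 = 67108864 < 100000000 ≤ 2^27 = 134217728, so n = 27.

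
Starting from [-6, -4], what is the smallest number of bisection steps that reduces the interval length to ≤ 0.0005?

Width after n steps is 2/2^n. Need 2^n ≥ 2/0.0005 = 4000.
2^11 = 2048 < 4000 ≤ 2^12 = 4096, so n = 12.

12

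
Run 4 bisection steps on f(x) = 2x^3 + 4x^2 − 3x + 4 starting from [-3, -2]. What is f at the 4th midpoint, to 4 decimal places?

m = -2.5, f(m) = 5.25 (+); new bracket [-3, -2.5]
m = -2.75, f(m) = 0.90625 (+); new bracket [-3, -2.75]
m = -2.875, f(m) = -1.839844 (−); new bracket [-2.875, -2.75]
m = -2.8125, f(m) = -0.4165 (−); new bracket [-2.8125, -2.75]

-0.4165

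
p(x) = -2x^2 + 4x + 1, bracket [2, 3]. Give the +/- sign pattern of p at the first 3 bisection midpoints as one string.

--+

x = 2.5 gives p = -1.5, negative; keep [2, 2.5]
x = 2.25 gives p = -0.125, negative; keep [2, 2.25]
x = 2.125 gives p = 0.46875, positive; keep [2.125, 2.25]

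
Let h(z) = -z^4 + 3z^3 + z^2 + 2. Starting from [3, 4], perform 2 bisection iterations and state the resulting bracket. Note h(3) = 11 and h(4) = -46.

[3.25, 3.5]

z = 3.5 gives h = -7.1875, negative; keep [3, 3.5]
z = 3.25 gives h = 3.980469, positive; keep [3.25, 3.5]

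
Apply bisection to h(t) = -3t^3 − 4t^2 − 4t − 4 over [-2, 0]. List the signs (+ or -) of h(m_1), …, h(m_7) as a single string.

midpoint -1: h = -1 < 0 → [-2, -1]
midpoint -1.5: h = 3.125 > 0 → [-1.5, -1]
midpoint -1.25: h = 0.609375 > 0 → [-1.25, -1]
midpoint -1.125: h = -0.291 < 0 → [-1.25, -1.125]
midpoint -1.1875: h = 0.1331 > 0 → [-1.1875, -1.125]
midpoint -1.15625: h = -0.0852 < 0 → [-1.1875, -1.15625]
midpoint -1.171875: h = 0.0223 > 0 → [-1.171875, -1.15625]

-++-+-+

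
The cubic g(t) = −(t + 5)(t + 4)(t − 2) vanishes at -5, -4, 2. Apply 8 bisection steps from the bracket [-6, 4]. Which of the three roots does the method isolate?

2

g(-1) = 36 > 0, so the root lies in [-1, 4]
g(1.5) = 17.875 > 0, so the root lies in [1.5, 4]
g(2.75) = -39.234375 < 0, so the root lies in [1.5, 2.75]
g(2.125) = -5.4551 < 0, so the root lies in [1.5, 2.125]
g(1.8125) = 7.4246 > 0, so the root lies in [1.8125, 2.125]
g(1.96875) = 1.2998 > 0, so the root lies in [1.96875, 2.125]
g(2.046875) = -1.9974 < 0, so the root lies in [1.96875, 2.046875]
g(2.0078125) = -0.3289 < 0, so the root lies in [1.96875, 2.0078125]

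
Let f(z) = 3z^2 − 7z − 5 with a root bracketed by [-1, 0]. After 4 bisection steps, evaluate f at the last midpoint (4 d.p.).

midpoint -0.5: f = -0.75 < 0 → [-1, -0.5]
midpoint -0.75: f = 1.9375 > 0 → [-0.75, -0.5]
midpoint -0.625: f = 0.546875 > 0 → [-0.625, -0.5]
midpoint -0.5625: f = -0.1133 < 0 → [-0.625, -0.5625]

-0.1133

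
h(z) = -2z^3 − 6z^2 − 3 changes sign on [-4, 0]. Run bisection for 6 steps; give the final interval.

midpoint -2: h = -11 < 0 → [-4, -2]
midpoint -3: h = -3 < 0 → [-4, -3]
midpoint -3.5: h = 9.25 > 0 → [-3.5, -3]
midpoint -3.25: h = 2.2812 > 0 → [-3.25, -3]
midpoint -3.125: h = -0.5586 < 0 → [-3.25, -3.125]
midpoint -3.1875: h = 0.8101 > 0 → [-3.1875, -3.125]

[-3.1875, -3.125]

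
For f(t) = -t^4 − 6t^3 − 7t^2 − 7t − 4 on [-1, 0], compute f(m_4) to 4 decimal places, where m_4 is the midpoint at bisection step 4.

midpoint -0.5: f = -1.5625 < 0 → [-1, -0.5]
midpoint -0.75: f = -0.472656 < 0 → [-1, -0.75]
midpoint -0.875: f = 0.198975 > 0 → [-0.875, -0.75]
midpoint -0.8125: f = -0.1511 < 0 → [-0.875, -0.8125]

-0.1511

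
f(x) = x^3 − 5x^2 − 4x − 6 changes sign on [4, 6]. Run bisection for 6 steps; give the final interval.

m = 5, f(m) = -26 (−); new bracket [5, 6]
m = 5.5, f(m) = -12.875 (−); new bracket [5.5, 6]
m = 5.75, f(m) = -4.203125 (−); new bracket [5.75, 6]
m = 5.875, f(m) = 0.7012 (+); new bracket [5.75, 5.875]
m = 5.8125, f(m) = -1.7996 (−); new bracket [5.8125, 5.875]
m = 5.84375, f(m) = -0.5614 (−); new bracket [5.84375, 5.875]

[5.84375, 5.875]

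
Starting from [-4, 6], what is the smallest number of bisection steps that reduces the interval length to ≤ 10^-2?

Width after n steps is 10/2^n. Need 2^n ≥ 10/10^-2 = 1000.
2^9 = 512 < 1000 ≤ 2^10 = 1024, so n = 10.

10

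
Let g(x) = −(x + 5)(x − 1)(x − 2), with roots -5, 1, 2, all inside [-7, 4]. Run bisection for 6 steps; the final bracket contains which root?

x = -1.5 gives g = -30.625, negative; keep [-7, -1.5]
x = -4.25 gives g = -24.609375, negative; keep [-7, -4.25]
x = -5.625 gives g = 31.572266, positive; keep [-5.625, -4.25]
x = -4.9375 gives g = -2.5745, negative; keep [-5.625, -4.9375]
x = -5.28125 gives g = 12.8631, positive; keep [-5.28125, -4.9375]
x = -5.109375 gives g = 4.7506, positive; keep [-5.109375, -4.9375]

-5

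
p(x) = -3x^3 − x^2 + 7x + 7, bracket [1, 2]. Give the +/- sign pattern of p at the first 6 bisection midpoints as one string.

x = 1.5 gives p = 5.125, positive; keep [1.5, 2]
x = 1.75 gives p = 0.109375, positive; keep [1.75, 2]
x = 1.875 gives p = -3.166016, negative; keep [1.75, 1.875]
x = 1.8125 gives p = -1.4607, negative; keep [1.75, 1.8125]
x = 1.78125 gives p = -0.659, negative; keep [1.75, 1.78125]
x = 1.765625 gives p = -0.2707, negative; keep [1.75, 1.765625]

++----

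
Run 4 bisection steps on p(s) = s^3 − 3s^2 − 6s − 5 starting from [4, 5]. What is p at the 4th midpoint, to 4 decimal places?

m = 4.5, p(m) = -1.625 (−); new bracket [4.5, 5]
m = 4.75, p(m) = 5.984375 (+); new bracket [4.5, 4.75]
m = 4.625, p(m) = 2.009766 (+); new bracket [4.5, 4.625]
m = 4.5625, p(m) = 0.1506 (+); new bracket [4.5, 4.5625]

0.1506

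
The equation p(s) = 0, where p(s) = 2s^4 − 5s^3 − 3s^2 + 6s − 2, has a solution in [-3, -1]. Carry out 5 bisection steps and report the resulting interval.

[-1.25, -1.1875]

midpoint -2: p = 46 > 0 → [-2, -1]
midpoint -1.5: p = 9.25 > 0 → [-1.5, -1]
midpoint -1.25: p = 0.460938 > 0 → [-1.25, -1]
midpoint -1.125: p = -2.2241 < 0 → [-1.25, -1.125]
midpoint -1.1875: p = -1.0056 < 0 → [-1.25, -1.1875]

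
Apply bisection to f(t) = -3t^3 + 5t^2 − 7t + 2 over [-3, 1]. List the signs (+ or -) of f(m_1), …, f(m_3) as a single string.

midpoint -1: f = 17 > 0 → [-1, 1]
midpoint 0: f = 2 > 0 → [0, 1]
midpoint 0.5: f = -0.625 < 0 → [0, 0.5]

++-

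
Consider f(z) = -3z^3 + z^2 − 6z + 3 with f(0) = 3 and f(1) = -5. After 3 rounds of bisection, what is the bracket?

[0.375, 0.5]

f(0.5) = -0.125 < 0, so the root lies in [0, 0.5]
f(0.25) = 1.515625 > 0, so the root lies in [0.25, 0.5]
f(0.375) = 0.732422 > 0, so the root lies in [0.375, 0.5]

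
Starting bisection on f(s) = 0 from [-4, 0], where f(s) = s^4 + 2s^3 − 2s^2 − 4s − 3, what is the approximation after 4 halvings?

-2.25

f(-2) = -3 < 0, so the root lies in [-4, -2]
f(-3) = 18 > 0, so the root lies in [-3, -2]
f(-2.5) = 2.3125 > 0, so the root lies in [-2.5, -2]
f(-2.25) = -1.2773 < 0, so the root lies in [-2.5, -2.25]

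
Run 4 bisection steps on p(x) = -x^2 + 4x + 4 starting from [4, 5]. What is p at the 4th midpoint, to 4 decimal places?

x = 4.5 gives p = 1.75, positive; keep [4.5, 5]
x = 4.75 gives p = 0.4375, positive; keep [4.75, 5]
x = 4.875 gives p = -0.265625, negative; keep [4.75, 4.875]
x = 4.8125 gives p = 0.0898, positive; keep [4.8125, 4.875]

0.0898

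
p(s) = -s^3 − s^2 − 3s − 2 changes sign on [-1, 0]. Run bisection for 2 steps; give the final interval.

s = -0.5 gives p = -0.625, negative; keep [-1, -0.5]
s = -0.75 gives p = 0.109375, positive; keep [-0.75, -0.5]

[-0.75, -0.5]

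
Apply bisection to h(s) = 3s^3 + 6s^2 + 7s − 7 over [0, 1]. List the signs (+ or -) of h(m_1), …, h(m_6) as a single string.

midpoint 0.5: h = -1.625 < 0 → [0.5, 1]
midpoint 0.75: h = 2.890625 > 0 → [0.5, 0.75]
midpoint 0.625: h = 0.451172 > 0 → [0.5, 0.625]
midpoint 0.5625: h = -0.6301 < 0 → [0.5625, 0.625]
midpoint 0.59375: h = -0.1006 < 0 → [0.59375, 0.625]
midpoint 0.609375: h = 0.1725 > 0 → [0.59375, 0.609375]

-++--+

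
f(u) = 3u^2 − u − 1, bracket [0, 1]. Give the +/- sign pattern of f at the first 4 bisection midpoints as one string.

--++

u = 0.5 gives f = -0.75, negative; keep [0.5, 1]
u = 0.75 gives f = -0.0625, negative; keep [0.75, 1]
u = 0.875 gives f = 0.421875, positive; keep [0.75, 0.875]
u = 0.8125 gives f = 0.168, positive; keep [0.75, 0.8125]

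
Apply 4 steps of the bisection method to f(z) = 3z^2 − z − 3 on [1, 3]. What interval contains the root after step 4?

[1.125, 1.25]

m = 2, f(m) = 7 (+); new bracket [1, 2]
m = 1.5, f(m) = 2.25 (+); new bracket [1, 1.5]
m = 1.25, f(m) = 0.4375 (+); new bracket [1, 1.25]
m = 1.125, f(m) = -0.3281 (−); new bracket [1.125, 1.25]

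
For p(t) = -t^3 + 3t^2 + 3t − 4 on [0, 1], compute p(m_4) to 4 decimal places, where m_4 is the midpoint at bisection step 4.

-0.1184

m = 0.5, p(m) = -1.875 (−); new bracket [0.5, 1]
m = 0.75, p(m) = -0.484375 (−); new bracket [0.75, 1]
m = 0.875, p(m) = 0.251953 (+); new bracket [0.75, 0.875]
m = 0.8125, p(m) = -0.1184 (−); new bracket [0.8125, 0.875]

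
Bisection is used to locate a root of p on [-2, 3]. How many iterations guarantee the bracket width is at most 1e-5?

19

Width after n steps is 5/2^n. Need 2^n ≥ 5/1e-5 = 500000.
2^18 = 262144 < 500000 ≤ 2^19 = 524288, so n = 19.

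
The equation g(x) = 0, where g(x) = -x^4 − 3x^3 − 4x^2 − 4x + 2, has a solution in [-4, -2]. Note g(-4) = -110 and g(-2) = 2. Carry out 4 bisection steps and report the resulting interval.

[-2.25, -2.125]

midpoint -3: g = -22 < 0 → [-3, -2]
midpoint -2.5: g = -5.1875 < 0 → [-2.5, -2]
midpoint -2.25: g = -0.707031 < 0 → [-2.25, -2]
midpoint -2.125: g = 0.8337 > 0 → [-2.25, -2.125]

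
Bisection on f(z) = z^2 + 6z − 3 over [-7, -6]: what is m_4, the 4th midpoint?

-6.4375

midpoint -6.5: f = 0.25 > 0 → [-6.5, -6]
midpoint -6.25: f = -1.4375 < 0 → [-6.5, -6.25]
midpoint -6.375: f = -0.609375 < 0 → [-6.5, -6.375]
midpoint -6.4375: f = -0.1836 < 0 → [-6.5, -6.4375]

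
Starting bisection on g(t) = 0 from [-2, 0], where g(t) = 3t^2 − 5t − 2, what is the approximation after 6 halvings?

-0.34375

g(-1) = 6 > 0, so the root lies in [-1, 0]
g(-0.5) = 1.25 > 0, so the root lies in [-0.5, 0]
g(-0.25) = -0.5625 < 0, so the root lies in [-0.5, -0.25]
g(-0.375) = 0.2969 > 0, so the root lies in [-0.375, -0.25]
g(-0.3125) = -0.1445 < 0, so the root lies in [-0.375, -0.3125]
g(-0.34375) = 0.0732 > 0, so the root lies in [-0.34375, -0.3125]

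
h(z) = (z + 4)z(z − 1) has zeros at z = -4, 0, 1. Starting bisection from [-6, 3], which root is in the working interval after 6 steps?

midpoint -1.5: h = 9.375 > 0 → [-6, -1.5]
midpoint -3.75: h = 4.453125 > 0 → [-6, -3.75]
midpoint -4.875: h = -25.060547 < 0 → [-4.875, -3.75]
midpoint -4.3125: h = -7.1594 < 0 → [-4.3125, -3.75]
midpoint -4.03125: h = -0.6338 < 0 → [-4.03125, -3.75]
midpoint -3.890625: h = 2.0811 > 0 → [-4.03125, -3.890625]

-4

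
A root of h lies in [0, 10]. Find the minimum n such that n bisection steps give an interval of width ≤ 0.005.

Width after n steps is 10/2^n. Need 2^n ≥ 10/0.005 = 2000.
2^10 = 1024 < 2000 ≤ 2^11 = 2048, so n = 11.

11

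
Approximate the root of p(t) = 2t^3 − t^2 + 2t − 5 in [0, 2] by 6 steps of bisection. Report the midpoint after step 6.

midpoint 1: p = -2 < 0 → [1, 2]
midpoint 1.5: p = 2.5 > 0 → [1, 1.5]
midpoint 1.25: p = -0.15625 < 0 → [1.25, 1.5]
midpoint 1.375: p = 1.0586 > 0 → [1.25, 1.375]
midpoint 1.3125: p = 0.4243 > 0 → [1.25, 1.3125]
midpoint 1.28125: p = 0.1275 > 0 → [1.25, 1.28125]

1.28125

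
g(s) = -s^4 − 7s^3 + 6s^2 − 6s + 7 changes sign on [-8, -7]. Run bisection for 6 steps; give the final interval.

[-7.875, -7.859375]

m = -7.5, g(m) = 178.5625 (+); new bracket [-8, -7.5]
m = -7.75, g(m) = 64.761719 (+); new bracket [-8, -7.75]
m = -7.875, g(m) = -0.982666 (−); new bracket [-7.875, -7.75]
m = -7.8125, g(m) = 32.6557 (+); new bracket [-7.875, -7.8125]
m = -7.84375, g(m) = 16.0303 (+); new bracket [-7.875, -7.84375]
m = -7.859375, g(m) = 7.5725 (+); new bracket [-7.875, -7.859375]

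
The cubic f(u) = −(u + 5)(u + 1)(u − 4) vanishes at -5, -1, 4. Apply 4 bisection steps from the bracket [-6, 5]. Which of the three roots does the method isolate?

m = -0.5, f(m) = 10.125 (+); new bracket [-0.5, 5]
m = 2.25, f(m) = 41.234375 (+); new bracket [2.25, 5]
m = 3.625, f(m) = 14.958984 (+); new bracket [3.625, 5]
m = 4.3125, f(m) = -15.4602 (−); new bracket [3.625, 4.3125]

4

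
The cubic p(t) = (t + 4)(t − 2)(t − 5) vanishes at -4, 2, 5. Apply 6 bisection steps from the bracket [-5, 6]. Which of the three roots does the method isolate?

midpoint 0.5: p = 30.375 > 0 → [-5, 0.5]
midpoint -2.25: p = 53.921875 > 0 → [-5, -2.25]
midpoint -3.625: p = 18.193359 > 0 → [-5, -3.625]
midpoint -4.3125: p = -18.3704 < 0 → [-4.3125, -3.625]
midpoint -3.96875: p = 1.6729 > 0 → [-4.3125, -3.96875]
midpoint -4.140625: p = -7.8932 < 0 → [-4.140625, -3.96875]

-4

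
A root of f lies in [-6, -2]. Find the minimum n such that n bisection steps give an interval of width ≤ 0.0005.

Width after n steps is 4/2^n. Need 2^n ≥ 4/0.0005 = 8000.
2^12 = 4096 < 8000 ≤ 2^13 = 8192, so n = 13.

13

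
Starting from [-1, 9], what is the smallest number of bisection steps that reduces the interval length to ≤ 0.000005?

21

Width after n steps is 10/2^n. Need 2^n ≥ 10/0.000005 = 2000000.
2^20 = 1048576 < 2000000 ≤ 2^21 = 2097152, so n = 21.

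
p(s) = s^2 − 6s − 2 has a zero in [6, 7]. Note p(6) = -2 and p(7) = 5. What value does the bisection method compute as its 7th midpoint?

p(6.5) = 1.25 > 0, so the root lies in [6, 6.5]
p(6.25) = -0.4375 < 0, so the root lies in [6.25, 6.5]
p(6.375) = 0.390625 > 0, so the root lies in [6.25, 6.375]
p(6.3125) = -0.0273 < 0, so the root lies in [6.3125, 6.375]
p(6.34375) = 0.1807 > 0, so the root lies in [6.3125, 6.34375]
p(6.328125) = 0.0764 > 0, so the root lies in [6.3125, 6.328125]
p(6.3203125) = 0.0245 > 0, so the root lies in [6.3125, 6.3203125]

6.3203125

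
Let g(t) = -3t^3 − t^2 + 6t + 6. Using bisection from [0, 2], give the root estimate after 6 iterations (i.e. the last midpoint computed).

1.65625

t = 1 gives g = 8, positive; keep [1, 2]
t = 1.5 gives g = 2.625, positive; keep [1.5, 2]
t = 1.75 gives g = -2.640625, negative; keep [1.5, 1.75]
t = 1.625 gives g = 0.2363, positive; keep [1.625, 1.75]
t = 1.6875 gives g = -1.1389, negative; keep [1.625, 1.6875]
t = 1.65625 gives g = -0.4358, negative; keep [1.625, 1.65625]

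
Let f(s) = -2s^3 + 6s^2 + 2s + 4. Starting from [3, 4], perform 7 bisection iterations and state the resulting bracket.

[3.453125, 3.4609375]

m = 3.5, f(m) = -1.25 (−); new bracket [3, 3.5]
m = 3.25, f(m) = 5.21875 (+); new bracket [3.25, 3.5]
m = 3.375, f(m) = 2.207031 (+); new bracket [3.375, 3.5]
m = 3.4375, f(m) = 0.5356 (+); new bracket [3.4375, 3.5]
m = 3.46875, f(m) = -0.3427 (−); new bracket [3.4375, 3.46875]
m = 3.453125, f(m) = 0.1001 (+); new bracket [3.453125, 3.46875]
m = 3.4609375, f(m) = -0.1204 (−); new bracket [3.453125, 3.4609375]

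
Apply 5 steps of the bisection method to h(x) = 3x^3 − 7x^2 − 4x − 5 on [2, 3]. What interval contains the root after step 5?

x = 2.5 gives h = -11.875, negative; keep [2.5, 3]
x = 2.75 gives h = -6.546875, negative; keep [2.75, 3]
x = 2.875 gives h = -3.068359, negative; keep [2.875, 3]
x = 2.9375 gives h = -1.1101, negative; keep [2.9375, 3]
x = 2.96875 gives h = -0.0743, negative; keep [2.96875, 3]

[2.96875, 3]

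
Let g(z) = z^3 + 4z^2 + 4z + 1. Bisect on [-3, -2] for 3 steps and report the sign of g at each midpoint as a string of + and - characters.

+--

m = -2.5, g(m) = 0.375 (+); new bracket [-3, -2.5]
m = -2.75, g(m) = -0.546875 (−); new bracket [-2.75, -2.5]
m = -2.625, g(m) = -0.025391 (−); new bracket [-2.625, -2.5]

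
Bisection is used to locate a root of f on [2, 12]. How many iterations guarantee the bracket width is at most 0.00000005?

Width after n steps is 10/2^n. Need 2^n ≥ 10/0.00000005 = 200000000.
2^27 = 134217728 < 200000000 ≤ 2^28 = 268435456, so n = 28.

28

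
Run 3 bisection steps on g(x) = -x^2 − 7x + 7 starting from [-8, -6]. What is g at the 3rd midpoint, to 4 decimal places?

m = -7, g(m) = 7 (+); new bracket [-8, -7]
m = -7.5, g(m) = 3.25 (+); new bracket [-8, -7.5]
m = -7.75, g(m) = 1.1875 (+); new bracket [-8, -7.75]

1.1875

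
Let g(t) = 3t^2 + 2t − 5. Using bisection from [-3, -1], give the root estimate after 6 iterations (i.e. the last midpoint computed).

m = -2, g(m) = 3 (+); new bracket [-2, -1]
m = -1.5, g(m) = -1.25 (−); new bracket [-2, -1.5]
m = -1.75, g(m) = 0.6875 (+); new bracket [-1.75, -1.5]
m = -1.625, g(m) = -0.3281 (−); new bracket [-1.75, -1.625]
m = -1.6875, g(m) = 0.168 (+); new bracket [-1.6875, -1.625]
m = -1.65625, g(m) = -0.083 (−); new bracket [-1.6875, -1.65625]

-1.65625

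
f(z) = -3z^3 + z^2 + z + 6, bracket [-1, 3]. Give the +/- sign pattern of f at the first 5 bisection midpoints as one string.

z = 1 gives f = 5, positive; keep [1, 3]
z = 2 gives f = -12, negative; keep [1, 2]
z = 1.5 gives f = -0.375, negative; keep [1, 1.5]
z = 1.25 gives f = 2.9531, positive; keep [1.25, 1.5]
z = 1.375 gives f = 1.4668, positive; keep [1.375, 1.5]

+--++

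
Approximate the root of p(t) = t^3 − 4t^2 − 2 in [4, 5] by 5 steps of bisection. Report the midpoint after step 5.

4.09375

m = 4.5, p(m) = 8.125 (+); new bracket [4, 4.5]
m = 4.25, p(m) = 2.515625 (+); new bracket [4, 4.25]
m = 4.125, p(m) = 0.126953 (+); new bracket [4, 4.125]
m = 4.0625, p(m) = -0.9685 (−); new bracket [4.0625, 4.125]
m = 4.09375, p(m) = -0.4289 (−); new bracket [4.09375, 4.125]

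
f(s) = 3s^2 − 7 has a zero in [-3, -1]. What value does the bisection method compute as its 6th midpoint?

s = -2 gives f = 5, positive; keep [-2, -1]
s = -1.5 gives f = -0.25, negative; keep [-2, -1.5]
s = -1.75 gives f = 2.1875, positive; keep [-1.75, -1.5]
s = -1.625 gives f = 0.9219, positive; keep [-1.625, -1.5]
s = -1.5625 gives f = 0.3242, positive; keep [-1.5625, -1.5]
s = -1.53125 gives f = 0.0342, positive; keep [-1.53125, -1.5]

-1.53125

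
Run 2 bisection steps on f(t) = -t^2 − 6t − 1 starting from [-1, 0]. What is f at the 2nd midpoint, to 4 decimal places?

m = -0.5, f(m) = 1.75 (+); new bracket [-0.5, 0]
m = -0.25, f(m) = 0.4375 (+); new bracket [-0.25, 0]

0.4375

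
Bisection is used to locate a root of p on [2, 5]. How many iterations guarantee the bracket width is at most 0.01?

Width after n steps is 3/2^n. Need 2^n ≥ 3/0.01 = 300.
2^8 = 256 < 300 ≤ 2^9 = 512, so n = 9.

9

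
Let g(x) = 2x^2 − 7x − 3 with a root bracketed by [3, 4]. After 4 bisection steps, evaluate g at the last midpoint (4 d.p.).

m = 3.5, g(m) = -3 (−); new bracket [3.5, 4]
m = 3.75, g(m) = -1.125 (−); new bracket [3.75, 4]
m = 3.875, g(m) = -0.09375 (−); new bracket [3.875, 4]
m = 3.9375, g(m) = 0.4453 (+); new bracket [3.875, 3.9375]

0.4453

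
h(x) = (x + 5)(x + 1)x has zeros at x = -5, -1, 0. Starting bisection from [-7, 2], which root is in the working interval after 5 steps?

-5

x = -2.5 gives h = 9.375, positive; keep [-7, -2.5]
x = -4.75 gives h = 4.453125, positive; keep [-7, -4.75]
x = -5.875 gives h = -25.060547, negative; keep [-5.875, -4.75]
x = -5.3125 gives h = -7.1594, negative; keep [-5.3125, -4.75]
x = -5.03125 gives h = -0.6338, negative; keep [-5.03125, -4.75]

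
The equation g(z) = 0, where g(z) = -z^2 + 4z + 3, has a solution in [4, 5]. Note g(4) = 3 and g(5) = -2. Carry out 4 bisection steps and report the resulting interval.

midpoint 4.5: g = 0.75 > 0 → [4.5, 5]
midpoint 4.75: g = -0.5625 < 0 → [4.5, 4.75]
midpoint 4.625: g = 0.109375 > 0 → [4.625, 4.75]
midpoint 4.6875: g = -0.2227 < 0 → [4.625, 4.6875]

[4.625, 4.6875]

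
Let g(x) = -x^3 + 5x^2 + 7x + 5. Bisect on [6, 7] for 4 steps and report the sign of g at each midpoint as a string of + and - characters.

m = 6.5, g(m) = -12.875 (−); new bracket [6, 6.5]
m = 6.25, g(m) = -0.078125 (−); new bracket [6, 6.25]
m = 6.125, g(m) = 5.669922 (+); new bracket [6.125, 6.25]
m = 6.1875, g(m) = 2.8489 (+); new bracket [6.1875, 6.25]

--++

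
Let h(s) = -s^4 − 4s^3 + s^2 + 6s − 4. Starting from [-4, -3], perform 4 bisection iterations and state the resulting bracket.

[-3.8125, -3.75]

s = -3.5 gives h = 8.6875, positive; keep [-4, -3.5]
s = -3.75 gives h = 0.746094, positive; keep [-4, -3.75]
s = -3.875 gives h = -4.961182, negative; keep [-3.875, -3.75]
s = -3.8125 gives h = -1.9495, negative; keep [-3.8125, -3.75]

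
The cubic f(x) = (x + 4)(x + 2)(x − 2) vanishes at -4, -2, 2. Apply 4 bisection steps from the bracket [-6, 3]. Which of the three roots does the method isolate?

2

m = -1.5, f(m) = -4.375 (−); new bracket [-1.5, 3]
m = 0.75, f(m) = -16.328125 (−); new bracket [0.75, 3]
m = 1.875, f(m) = -2.845703 (−); new bracket [1.875, 3]
m = 2.4375, f(m) = 12.4978 (+); new bracket [1.875, 2.4375]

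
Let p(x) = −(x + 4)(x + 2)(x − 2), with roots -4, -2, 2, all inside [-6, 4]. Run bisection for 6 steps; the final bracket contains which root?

2

x = -1 gives p = 9, positive; keep [-1, 4]
x = 1.5 gives p = 9.625, positive; keep [1.5, 4]
x = 2.75 gives p = -24.046875, negative; keep [1.5, 2.75]
x = 2.125 gives p = -3.1582, negative; keep [1.5, 2.125]
x = 1.8125 gives p = 4.155, positive; keep [1.8125, 2.125]
x = 1.96875 gives p = 0.7403, positive; keep [1.96875, 2.125]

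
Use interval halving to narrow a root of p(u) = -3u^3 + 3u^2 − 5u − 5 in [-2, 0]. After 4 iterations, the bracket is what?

p(-1) = 6 > 0, so the root lies in [-1, 0]
p(-0.5) = -1.375 < 0, so the root lies in [-1, -0.5]
p(-0.75) = 1.703125 > 0, so the root lies in [-0.75, -0.5]
p(-0.625) = 0.0293 > 0, so the root lies in [-0.625, -0.5]

[-0.625, -0.5]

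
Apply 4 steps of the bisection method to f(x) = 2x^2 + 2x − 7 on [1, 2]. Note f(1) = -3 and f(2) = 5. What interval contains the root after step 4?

midpoint 1.5: f = 0.5 > 0 → [1, 1.5]
midpoint 1.25: f = -1.375 < 0 → [1.25, 1.5]
midpoint 1.375: f = -0.46875 < 0 → [1.375, 1.5]
midpoint 1.4375: f = 0.0078 > 0 → [1.375, 1.4375]

[1.375, 1.4375]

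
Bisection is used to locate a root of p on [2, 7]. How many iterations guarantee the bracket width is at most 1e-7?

26

Width after n steps is 5/2^n. Need 2^n ≥ 5/1e-7 = 50000000.
2^25 = 33554432 < 50000000 ≤ 2^26 = 67108864, so n = 26.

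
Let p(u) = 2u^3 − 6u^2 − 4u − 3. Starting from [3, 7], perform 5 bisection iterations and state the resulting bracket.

[3.625, 3.75]

m = 5, p(m) = 77 (+); new bracket [3, 5]
m = 4, p(m) = 13 (+); new bracket [3, 4]
m = 3.5, p(m) = -4.75 (−); new bracket [3.5, 4]
m = 3.75, p(m) = 3.0938 (+); new bracket [3.5, 3.75]
m = 3.625, p(m) = -1.0742 (−); new bracket [3.625, 3.75]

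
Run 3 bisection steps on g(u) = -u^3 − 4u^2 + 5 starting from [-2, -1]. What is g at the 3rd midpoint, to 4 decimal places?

0.0371

m = -1.5, g(m) = -0.625 (−); new bracket [-1.5, -1]
m = -1.25, g(m) = 0.703125 (+); new bracket [-1.5, -1.25]
m = -1.375, g(m) = 0.037109 (+); new bracket [-1.5, -1.375]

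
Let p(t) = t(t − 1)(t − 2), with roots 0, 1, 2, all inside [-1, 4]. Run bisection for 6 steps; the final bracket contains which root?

m = 1.5, p(m) = -0.375 (−); new bracket [1.5, 4]
m = 2.75, p(m) = 3.609375 (+); new bracket [1.5, 2.75]
m = 2.125, p(m) = 0.298828 (+); new bracket [1.5, 2.125]
m = 1.8125, p(m) = -0.2761 (−); new bracket [1.8125, 2.125]
m = 1.96875, p(m) = -0.0596 (−); new bracket [1.96875, 2.125]
m = 2.046875, p(m) = 0.1004 (+); new bracket [1.96875, 2.046875]

2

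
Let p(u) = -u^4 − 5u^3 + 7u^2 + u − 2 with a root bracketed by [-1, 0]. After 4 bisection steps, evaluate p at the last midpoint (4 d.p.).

midpoint -0.5: p = -0.1875 < 0 → [-1, -0.5]
midpoint -0.75: p = 2.980469 > 0 → [-0.75, -0.5]
midpoint -0.625: p = 1.17749 > 0 → [-0.625, -0.5]
midpoint -0.5625: p = 0.4421 > 0 → [-0.5625, -0.5]

0.4421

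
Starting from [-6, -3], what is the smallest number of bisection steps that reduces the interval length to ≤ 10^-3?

12

Width after n steps is 3/2^n. Need 2^n ≥ 3/10^-3 = 3000.
2^11 = 2048 < 3000 ≤ 2^12 = 4096, so n = 12.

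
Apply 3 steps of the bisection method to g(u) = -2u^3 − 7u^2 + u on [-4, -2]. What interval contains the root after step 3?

midpoint -3: g = -12 < 0 → [-4, -3]
midpoint -3.5: g = -3.5 < 0 → [-4, -3.5]
midpoint -3.75: g = 3.28125 > 0 → [-3.75, -3.5]

[-3.75, -3.5]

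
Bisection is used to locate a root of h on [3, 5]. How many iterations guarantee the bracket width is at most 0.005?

Width after n steps is 2/2^n. Need 2^n ≥ 2/0.005 = 400.
2^8 = 256 < 400 ≤ 2^9 = 512, so n = 9.

9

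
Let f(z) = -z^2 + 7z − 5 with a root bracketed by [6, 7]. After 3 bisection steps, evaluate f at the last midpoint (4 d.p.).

0.3594

z = 6.5 gives f = -1.75, negative; keep [6, 6.5]
z = 6.25 gives f = -0.3125, negative; keep [6, 6.25]
z = 6.125 gives f = 0.359375, positive; keep [6.125, 6.25]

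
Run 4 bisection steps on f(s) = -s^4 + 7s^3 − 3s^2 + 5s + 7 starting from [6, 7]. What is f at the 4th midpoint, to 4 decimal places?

midpoint 6.5: f = 50.0625 > 0 → [6.5, 7]
midpoint 6.75: f = -19.050781 < 0 → [6.5, 6.75]
midpoint 6.625: f = 17.493896 > 0 → [6.625, 6.75]
midpoint 6.6875: f = -0.2671 < 0 → [6.625, 6.6875]

-0.2671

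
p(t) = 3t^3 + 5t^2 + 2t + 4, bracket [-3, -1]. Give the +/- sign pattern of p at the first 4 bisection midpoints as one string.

t = -2 gives p = -4, negative; keep [-2, -1]
t = -1.5 gives p = 2.125, positive; keep [-2, -1.5]
t = -1.75 gives p = -0.265625, negative; keep [-1.75, -1.5]
t = -1.625 gives p = 1.0801, positive; keep [-1.75, -1.625]

-+-+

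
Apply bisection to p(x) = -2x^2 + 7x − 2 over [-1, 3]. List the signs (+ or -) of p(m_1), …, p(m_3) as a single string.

+-+

m = 1, p(m) = 3 (+); new bracket [-1, 1]
m = 0, p(m) = -2 (−); new bracket [0, 1]
m = 0.5, p(m) = 1 (+); new bracket [0, 0.5]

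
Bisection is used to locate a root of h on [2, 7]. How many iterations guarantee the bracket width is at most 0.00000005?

27

Width after n steps is 5/2^n. Need 2^n ≥ 5/0.00000005 = 100000000.
2^26 = 67108864 < 100000000 ≤ 2^27 = 134217728, so n = 27.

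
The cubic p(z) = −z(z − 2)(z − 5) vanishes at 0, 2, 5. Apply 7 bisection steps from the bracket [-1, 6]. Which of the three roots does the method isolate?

5

p(2.5) = 3.125 > 0, so the root lies in [2.5, 6]
p(4.25) = 7.171875 > 0, so the root lies in [4.25, 6]
p(5.125) = -2.001953 < 0, so the root lies in [4.25, 5.125]
p(4.6875) = 3.9368 > 0, so the root lies in [4.6875, 5.125]
p(4.90625) = 1.3368 > 0, so the root lies in [4.90625, 5.125]
p(5.015625) = -0.2363 < 0, so the root lies in [4.90625, 5.015625]
p(4.9609375) = 0.5738 > 0, so the root lies in [4.9609375, 5.015625]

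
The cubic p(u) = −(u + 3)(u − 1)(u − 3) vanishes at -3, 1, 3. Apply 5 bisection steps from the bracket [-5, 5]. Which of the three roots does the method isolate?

-3

p(0) = -9 < 0, so the root lies in [-5, 0]
p(-2.5) = -9.625 < 0, so the root lies in [-5, -2.5]
p(-3.75) = 24.046875 > 0, so the root lies in [-3.75, -2.5]
p(-3.125) = 3.1582 > 0, so the root lies in [-3.125, -2.5]
p(-2.8125) = -4.155 < 0, so the root lies in [-3.125, -2.8125]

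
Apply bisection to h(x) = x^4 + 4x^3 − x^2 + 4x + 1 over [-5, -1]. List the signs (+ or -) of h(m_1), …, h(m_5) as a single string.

h(-3) = -47 < 0, so the root lies in [-5, -3]
h(-4) = -31 < 0, so the root lies in [-5, -4]
h(-4.5) = 8.3125 > 0, so the root lies in [-4.5, -4]
h(-4.25) = -14.8711 < 0, so the root lies in [-4.5, -4.25]
h(-4.375) = -4.238 < 0, so the root lies in [-4.5, -4.375]

--+--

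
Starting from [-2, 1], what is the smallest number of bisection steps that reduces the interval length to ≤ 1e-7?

Width after n steps is 3/2^n. Need 2^n ≥ 3/1e-7 = 30000000.
2^24 = 16777216 < 30000000 ≤ 2^25 = 33554432, so n = 25.

25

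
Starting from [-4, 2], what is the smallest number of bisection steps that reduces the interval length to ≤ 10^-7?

26

Width after n steps is 6/2^n. Need 2^n ≥ 6/10^-7 = 60000000.
2^25 = 33554432 < 60000000 ≤ 2^26 = 67108864, so n = 26.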